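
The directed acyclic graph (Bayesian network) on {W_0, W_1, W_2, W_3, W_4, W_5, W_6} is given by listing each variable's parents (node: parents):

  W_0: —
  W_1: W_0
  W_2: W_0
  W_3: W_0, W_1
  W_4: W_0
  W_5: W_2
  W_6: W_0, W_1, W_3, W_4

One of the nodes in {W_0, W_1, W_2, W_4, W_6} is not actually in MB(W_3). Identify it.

W_2

W_3 has child W_6.
Parents of W_3: W_0, W_1.
Parents of each child, excluding W_3:
  parents(W_6) \ {W_3} = {W_0, W_1, W_4}.
MB(W_3) = {W_0, W_1, W_4, W_6}.
W_2 is neither a parent, child, nor co-parent of W_3, so it does not belong.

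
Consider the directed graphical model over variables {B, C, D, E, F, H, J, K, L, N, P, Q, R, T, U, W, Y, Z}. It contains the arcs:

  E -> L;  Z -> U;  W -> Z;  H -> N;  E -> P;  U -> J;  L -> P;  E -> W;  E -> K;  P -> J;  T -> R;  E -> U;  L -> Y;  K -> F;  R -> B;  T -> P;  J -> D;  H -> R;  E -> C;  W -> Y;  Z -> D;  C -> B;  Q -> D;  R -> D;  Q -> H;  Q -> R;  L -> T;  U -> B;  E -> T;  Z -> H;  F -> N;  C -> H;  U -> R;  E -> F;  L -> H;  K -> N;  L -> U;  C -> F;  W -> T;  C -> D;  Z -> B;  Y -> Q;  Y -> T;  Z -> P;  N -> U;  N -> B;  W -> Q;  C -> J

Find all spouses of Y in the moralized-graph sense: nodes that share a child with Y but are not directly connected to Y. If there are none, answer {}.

Children of Y: Q, T.
  T's other parents are E, L, W.
  Q also has parent W.
Excluding nodes already adjacent to Y (L, Q, T, W), the co-parent-only contribution is {E}.

{E}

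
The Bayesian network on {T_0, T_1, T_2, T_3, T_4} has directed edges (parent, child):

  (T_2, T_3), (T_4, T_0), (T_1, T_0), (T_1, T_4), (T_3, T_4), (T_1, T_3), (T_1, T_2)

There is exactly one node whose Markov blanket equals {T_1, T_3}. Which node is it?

T_2

The target node must have every member of {T_1, T_3} as a parent, child, or co-parent, and no others.
Parents of T_2: T_1; children: T_3; co-parents: T_1.
These exactly cover the given set, so the node is T_2.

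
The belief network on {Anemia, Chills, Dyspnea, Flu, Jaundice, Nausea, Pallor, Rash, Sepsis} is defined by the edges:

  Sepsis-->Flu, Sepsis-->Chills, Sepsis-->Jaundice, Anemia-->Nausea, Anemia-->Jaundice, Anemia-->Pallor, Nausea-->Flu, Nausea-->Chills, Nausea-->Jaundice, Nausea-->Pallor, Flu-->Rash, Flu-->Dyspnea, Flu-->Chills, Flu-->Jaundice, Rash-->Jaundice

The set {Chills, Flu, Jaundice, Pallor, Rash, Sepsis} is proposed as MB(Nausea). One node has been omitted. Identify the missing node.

Anemia

Recall MB(v) = parents ∪ children ∪ spouses, where spouses are the other parents of v's children.
Nausea has parent Anemia.
Ch(Nausea) = {Chills, Flu, Jaundice, Pallor}.
Other parents of Nausea's children:
  parents(Flu) \ {Nausea} = {Sepsis}.
  Chills also has parents Flu, Sepsis.
  Jaundice also has parents Anemia, Flu, Rash, Sepsis.
  Pallor's other parent is Anemia.
MB(Nausea) = {Anemia, Chills, Flu, Jaundice, Pallor, Rash, Sepsis}.
Comparing with the claimed set, Anemia is missing.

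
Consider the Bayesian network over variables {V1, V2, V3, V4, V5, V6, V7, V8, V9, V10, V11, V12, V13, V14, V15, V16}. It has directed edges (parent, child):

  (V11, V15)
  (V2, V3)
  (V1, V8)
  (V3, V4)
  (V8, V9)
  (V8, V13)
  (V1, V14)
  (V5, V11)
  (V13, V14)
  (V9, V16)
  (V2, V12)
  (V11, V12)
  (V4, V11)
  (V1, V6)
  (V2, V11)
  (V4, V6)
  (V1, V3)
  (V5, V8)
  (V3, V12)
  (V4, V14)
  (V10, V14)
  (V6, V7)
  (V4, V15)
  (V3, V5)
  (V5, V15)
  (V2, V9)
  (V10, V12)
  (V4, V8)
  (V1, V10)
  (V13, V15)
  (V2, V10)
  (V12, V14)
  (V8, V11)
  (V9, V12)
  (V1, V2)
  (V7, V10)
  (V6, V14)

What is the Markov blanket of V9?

{V2, V3, V8, V10, V11, V12, V16}

V9 has parents V2, V8.
Children of V9: V12, V16.
For each child, the remaining parents (spouses of V9):
  V12 also has parents V2, V3, V10, V11.
  V16: no additional parents.
So the Markov blanket of V9 is {V2, V3, V8, V10, V11, V12, V16}.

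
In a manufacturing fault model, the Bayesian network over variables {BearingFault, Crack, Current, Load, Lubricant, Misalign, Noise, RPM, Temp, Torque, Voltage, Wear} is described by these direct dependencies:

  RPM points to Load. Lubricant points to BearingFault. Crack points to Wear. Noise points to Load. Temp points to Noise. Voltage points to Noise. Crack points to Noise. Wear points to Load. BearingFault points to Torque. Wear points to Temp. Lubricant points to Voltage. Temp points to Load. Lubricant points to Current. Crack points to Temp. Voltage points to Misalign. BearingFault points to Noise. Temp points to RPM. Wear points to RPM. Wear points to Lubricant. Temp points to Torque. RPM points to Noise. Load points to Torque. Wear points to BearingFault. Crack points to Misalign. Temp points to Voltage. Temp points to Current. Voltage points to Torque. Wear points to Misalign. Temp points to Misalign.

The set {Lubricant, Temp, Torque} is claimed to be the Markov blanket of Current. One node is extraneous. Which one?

Torque

Parents of Current: Lubricant, Temp.
Children of Current: none.
With no children, Current has no spouses; the co-parent set is empty.
MB(Current) = {Lubricant, Temp}.
Torque is neither a parent, child, nor co-parent of Current, so it does not belong.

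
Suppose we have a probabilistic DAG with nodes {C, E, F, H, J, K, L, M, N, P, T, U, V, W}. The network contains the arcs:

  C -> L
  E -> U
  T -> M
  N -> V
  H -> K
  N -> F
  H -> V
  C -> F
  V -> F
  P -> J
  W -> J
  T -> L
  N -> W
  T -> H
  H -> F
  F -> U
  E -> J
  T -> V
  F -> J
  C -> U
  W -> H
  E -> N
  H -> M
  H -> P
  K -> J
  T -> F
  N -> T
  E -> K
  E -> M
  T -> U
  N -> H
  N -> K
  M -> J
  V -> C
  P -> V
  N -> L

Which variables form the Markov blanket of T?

The Markov blanket of a node is its parents, its children, and the other parents of its children.
T's parents: N.
T's children: F, H, L, M, U, V.
Parents of each child, excluding T:
  H: N, W
  V: H, N, P
  M: E, H
  F: C, H, N, V
  U: C, E, F
  L: C, N
Union: {N} ∪ {F, H, L, M, U, V} ∪ {C, E, F, H, N, P, V, W} = {C, E, F, H, L, M, N, P, U, V, W}.

{C, E, F, H, L, M, N, P, U, V, W}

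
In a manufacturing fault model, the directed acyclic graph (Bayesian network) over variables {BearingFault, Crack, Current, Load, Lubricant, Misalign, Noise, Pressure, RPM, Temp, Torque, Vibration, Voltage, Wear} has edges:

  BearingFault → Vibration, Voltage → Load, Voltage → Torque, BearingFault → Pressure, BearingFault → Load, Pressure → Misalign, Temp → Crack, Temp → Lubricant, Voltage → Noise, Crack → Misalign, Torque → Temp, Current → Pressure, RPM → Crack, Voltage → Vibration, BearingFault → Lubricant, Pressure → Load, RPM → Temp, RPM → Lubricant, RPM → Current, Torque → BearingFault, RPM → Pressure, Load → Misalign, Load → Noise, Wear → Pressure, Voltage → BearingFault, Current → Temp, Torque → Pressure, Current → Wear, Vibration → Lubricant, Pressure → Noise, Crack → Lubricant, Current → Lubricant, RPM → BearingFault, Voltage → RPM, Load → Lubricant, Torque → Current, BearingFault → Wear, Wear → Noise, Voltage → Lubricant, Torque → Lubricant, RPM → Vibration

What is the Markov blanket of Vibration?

{BearingFault, Crack, Current, Load, Lubricant, RPM, Temp, Torque, Voltage}

Ch(Vibration) = {Lubricant}.
Pa(Vibration) = {BearingFault, RPM, Voltage}.
Co-parents of Vibration (other parents of its children):
  Lubricant also has parents BearingFault, Crack, Current, Load, RPM, Temp, Torque, Voltage.
So the Markov blanket of Vibration is {BearingFault, Crack, Current, Load, Lubricant, RPM, Temp, Torque, Voltage}.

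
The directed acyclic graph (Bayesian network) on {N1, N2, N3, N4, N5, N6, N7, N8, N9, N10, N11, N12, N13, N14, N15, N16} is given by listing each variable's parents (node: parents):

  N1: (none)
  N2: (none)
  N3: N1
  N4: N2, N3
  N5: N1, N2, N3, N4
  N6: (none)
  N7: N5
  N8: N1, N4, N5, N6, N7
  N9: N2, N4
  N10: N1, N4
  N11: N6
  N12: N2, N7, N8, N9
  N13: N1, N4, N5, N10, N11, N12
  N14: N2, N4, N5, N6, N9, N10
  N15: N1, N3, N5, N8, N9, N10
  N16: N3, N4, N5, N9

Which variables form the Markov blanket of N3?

The Markov blanket of a node is its parents, its children, and the other parents of its children.
Ch(N3) = {N4, N5, N15, N16}.
Pa(N3) = {N1}.
For each child, the remaining parents (spouses of N3):
  N4's other parent is N2.
  N5's other parents are N1, N2, N4.
  parents(N15) \ {N3} = {N1, N5, N8, N9, N10}.
  N16's other parents are N4, N5, N9.
Union: {N1} ∪ {N4, N5, N15, N16} ∪ {N1, N2, N4, N5, N8, N9, N10} = {N1, N2, N4, N5, N8, N9, N10, N15, N16}.

{N1, N2, N4, N5, N8, N9, N10, N15, N16}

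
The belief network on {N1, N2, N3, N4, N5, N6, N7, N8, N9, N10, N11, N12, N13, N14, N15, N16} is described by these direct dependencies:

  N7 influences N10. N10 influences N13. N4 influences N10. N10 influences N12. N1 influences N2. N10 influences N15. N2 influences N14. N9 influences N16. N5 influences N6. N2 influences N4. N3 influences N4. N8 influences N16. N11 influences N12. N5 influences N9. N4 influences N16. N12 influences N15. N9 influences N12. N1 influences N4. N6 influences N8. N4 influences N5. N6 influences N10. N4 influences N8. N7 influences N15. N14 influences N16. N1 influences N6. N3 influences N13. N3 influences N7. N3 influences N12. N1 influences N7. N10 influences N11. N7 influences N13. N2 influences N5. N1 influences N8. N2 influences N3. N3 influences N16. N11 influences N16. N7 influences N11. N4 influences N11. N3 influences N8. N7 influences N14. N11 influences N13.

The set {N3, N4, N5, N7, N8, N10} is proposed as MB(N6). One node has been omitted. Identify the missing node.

N1

By definition, MB(N6) is built from N6's parents, N6's children, and the co-parents of N6.
N6 has parents N1, N5.
Children of N6: N8, N10.
Co-parents of N6 (other parents of its children):
  N8: N1, N3, N4
  N10: N4, N7
MB(N6) = {N1, N3, N4, N5, N7, N8, N10}.
Comparing with the claimed set, N1 is missing.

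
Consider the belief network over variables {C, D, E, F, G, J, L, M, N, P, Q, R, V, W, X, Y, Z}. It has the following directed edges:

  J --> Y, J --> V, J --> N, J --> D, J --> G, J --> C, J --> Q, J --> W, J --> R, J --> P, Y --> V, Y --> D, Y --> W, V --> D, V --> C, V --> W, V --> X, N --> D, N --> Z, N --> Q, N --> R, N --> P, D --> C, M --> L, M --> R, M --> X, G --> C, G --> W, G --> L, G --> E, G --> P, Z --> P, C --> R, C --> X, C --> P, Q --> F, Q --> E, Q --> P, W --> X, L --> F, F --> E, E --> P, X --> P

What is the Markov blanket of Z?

Z's children: P.
Pa(Z) = {N}.
For each child, the remaining parents (spouses of Z):
  P: C, E, G, J, N, Q, X
So the Markov blanket of Z is {C, E, G, J, N, P, Q, X}.

{C, E, G, J, N, P, Q, X}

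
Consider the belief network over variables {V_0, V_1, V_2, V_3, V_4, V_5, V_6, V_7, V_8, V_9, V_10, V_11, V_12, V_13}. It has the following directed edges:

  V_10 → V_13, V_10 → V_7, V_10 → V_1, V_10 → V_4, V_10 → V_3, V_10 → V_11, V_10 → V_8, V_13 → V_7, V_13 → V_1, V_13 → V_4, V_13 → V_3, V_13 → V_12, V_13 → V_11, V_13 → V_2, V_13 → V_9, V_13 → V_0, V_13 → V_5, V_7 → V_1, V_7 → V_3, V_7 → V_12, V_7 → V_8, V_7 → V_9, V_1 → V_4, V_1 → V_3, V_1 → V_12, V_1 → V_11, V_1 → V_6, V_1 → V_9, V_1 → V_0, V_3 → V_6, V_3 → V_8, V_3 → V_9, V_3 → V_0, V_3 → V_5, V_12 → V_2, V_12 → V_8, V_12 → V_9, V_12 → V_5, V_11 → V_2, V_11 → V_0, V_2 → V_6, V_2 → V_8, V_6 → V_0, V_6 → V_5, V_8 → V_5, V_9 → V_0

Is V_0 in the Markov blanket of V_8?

Recall MB(v) = parents ∪ children ∪ spouses, where spouses are the other parents of v's children.
Pa(V_8) = {V_2, V_3, V_7, V_10, V_12}.
Ch(V_8) = {V_5}.
Parents of each child, excluding V_8:
  V_5: V_3, V_6, V_12, V_13
MB(V_8) = {V_2, V_3, V_5, V_6, V_7, V_10, V_12, V_13}; V_0 is not in this set.

No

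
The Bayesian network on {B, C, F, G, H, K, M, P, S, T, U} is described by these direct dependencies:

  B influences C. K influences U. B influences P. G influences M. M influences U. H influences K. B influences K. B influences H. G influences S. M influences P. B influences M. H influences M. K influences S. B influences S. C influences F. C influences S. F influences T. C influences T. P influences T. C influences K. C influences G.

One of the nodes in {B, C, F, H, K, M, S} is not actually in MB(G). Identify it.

F

Recall MB(v) = parents ∪ children ∪ spouses, where spouses are the other parents of v's children.
Parents of G: C.
Ch(G) = {M, S}.
Parents of each child, excluding G:
  parents(M) \ {G} = {B, H}.
  S's other parents are B, C, K.
MB(G) = {B, C, H, K, M, S}.
F is neither a parent, child, nor co-parent of G, so it does not belong.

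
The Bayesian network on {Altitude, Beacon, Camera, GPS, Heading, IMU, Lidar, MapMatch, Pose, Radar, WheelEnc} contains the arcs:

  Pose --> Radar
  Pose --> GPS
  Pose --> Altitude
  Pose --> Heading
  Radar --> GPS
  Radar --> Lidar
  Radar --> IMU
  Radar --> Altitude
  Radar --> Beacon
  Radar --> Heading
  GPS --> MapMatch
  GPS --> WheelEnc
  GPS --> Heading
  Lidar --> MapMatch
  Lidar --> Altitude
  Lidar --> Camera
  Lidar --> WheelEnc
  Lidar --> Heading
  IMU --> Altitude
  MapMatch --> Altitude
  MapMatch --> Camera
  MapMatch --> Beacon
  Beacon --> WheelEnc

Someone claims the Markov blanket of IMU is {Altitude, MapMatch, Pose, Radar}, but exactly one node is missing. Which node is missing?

By definition, MB(IMU) is built from IMU's parents, IMU's children, and the co-parents of IMU.
IMU has parent Radar.
Children of IMU: Altitude.
Co-parents of IMU (other parents of its children):
  Altitude also has parents Lidar, MapMatch, Pose, Radar.
MB(IMU) = {Altitude, Lidar, MapMatch, Pose, Radar}.
Comparing with the claimed set, Lidar is missing.

Lidar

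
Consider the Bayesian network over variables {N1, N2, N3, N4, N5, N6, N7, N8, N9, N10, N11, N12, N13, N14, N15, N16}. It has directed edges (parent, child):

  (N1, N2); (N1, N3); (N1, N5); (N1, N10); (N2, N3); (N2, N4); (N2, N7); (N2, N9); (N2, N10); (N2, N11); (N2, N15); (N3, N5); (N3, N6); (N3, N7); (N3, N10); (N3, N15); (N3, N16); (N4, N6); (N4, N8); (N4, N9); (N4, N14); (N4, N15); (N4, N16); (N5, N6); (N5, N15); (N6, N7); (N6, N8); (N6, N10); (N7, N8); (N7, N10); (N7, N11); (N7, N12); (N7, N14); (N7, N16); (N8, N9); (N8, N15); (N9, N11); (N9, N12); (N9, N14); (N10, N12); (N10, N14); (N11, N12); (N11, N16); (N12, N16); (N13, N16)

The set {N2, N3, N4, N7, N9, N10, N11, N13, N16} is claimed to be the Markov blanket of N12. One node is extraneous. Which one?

N2

By definition, MB(N12) is built from N12's parents, N12's children, and the co-parents of N12.
Parents of N12: N7, N9, N10, N11.
N12's children: N16.
For each child, the remaining parents (spouses of N12):
  N16: N3, N4, N7, N11, N13
MB(N12) = {N3, N4, N7, N9, N10, N11, N13, N16}.
N2 is neither a parent, child, nor co-parent of N12, so it does not belong.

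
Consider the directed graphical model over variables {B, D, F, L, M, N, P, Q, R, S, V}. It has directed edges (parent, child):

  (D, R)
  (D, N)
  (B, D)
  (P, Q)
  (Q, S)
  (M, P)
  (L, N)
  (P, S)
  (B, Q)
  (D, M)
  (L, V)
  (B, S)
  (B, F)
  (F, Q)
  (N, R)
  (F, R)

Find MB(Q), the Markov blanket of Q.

{B, F, P, S}

The Markov blanket of a node is its parents, its children, and the other parents of its children.
Q's parents: B, F, P.
Q's children: S.
For each child, the remaining parents (spouses of Q):
  parents(S) \ {Q} = {B, P}.
Taking the union gives {B, F, P, S}.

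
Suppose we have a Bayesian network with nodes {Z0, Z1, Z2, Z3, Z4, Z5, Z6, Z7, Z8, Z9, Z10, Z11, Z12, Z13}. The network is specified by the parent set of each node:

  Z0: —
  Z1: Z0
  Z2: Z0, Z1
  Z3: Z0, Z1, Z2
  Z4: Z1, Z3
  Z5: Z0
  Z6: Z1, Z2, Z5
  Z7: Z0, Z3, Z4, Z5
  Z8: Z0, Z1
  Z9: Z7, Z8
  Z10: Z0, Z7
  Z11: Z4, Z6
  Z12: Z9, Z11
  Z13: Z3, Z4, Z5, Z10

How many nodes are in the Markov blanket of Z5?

Z5 has parent Z0.
Z5's children: Z6, Z7, Z13.
Parents of each child, excluding Z5:
  Z6's other parents are Z1, Z2.
  parents(Z7) \ {Z5} = {Z0, Z3, Z4}.
  Z13 also has parents Z3, Z4, Z10.
MB(Z5) = {Z0, Z1, Z2, Z3, Z4, Z6, Z7, Z10, Z13}, which has 9 nodes.

9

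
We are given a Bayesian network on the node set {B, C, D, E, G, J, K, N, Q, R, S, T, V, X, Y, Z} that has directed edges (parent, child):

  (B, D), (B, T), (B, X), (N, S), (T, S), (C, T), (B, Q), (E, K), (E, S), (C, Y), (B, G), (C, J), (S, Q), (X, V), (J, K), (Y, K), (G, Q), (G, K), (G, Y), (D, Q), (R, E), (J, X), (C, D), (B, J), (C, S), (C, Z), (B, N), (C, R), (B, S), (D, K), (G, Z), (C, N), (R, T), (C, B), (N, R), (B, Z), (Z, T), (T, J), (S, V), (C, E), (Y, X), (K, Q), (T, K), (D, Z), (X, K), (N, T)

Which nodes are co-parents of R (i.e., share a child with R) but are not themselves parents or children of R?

Children of R: E, T.
  parents(E) \ {R} = {C}.
  T's other parents are B, C, N, Z.
Excluding nodes already adjacent to R (C, E, N, T), the co-parent-only contribution is {B, Z}.

{B, Z}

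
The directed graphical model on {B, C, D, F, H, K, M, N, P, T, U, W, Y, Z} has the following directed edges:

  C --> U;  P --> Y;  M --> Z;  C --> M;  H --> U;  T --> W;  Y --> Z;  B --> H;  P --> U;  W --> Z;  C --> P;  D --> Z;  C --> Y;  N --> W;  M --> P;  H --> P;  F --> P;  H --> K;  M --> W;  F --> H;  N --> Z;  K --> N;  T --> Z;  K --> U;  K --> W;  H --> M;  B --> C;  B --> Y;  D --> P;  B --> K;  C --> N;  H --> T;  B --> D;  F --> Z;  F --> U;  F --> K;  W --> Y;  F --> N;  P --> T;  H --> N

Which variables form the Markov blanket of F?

{B, C, D, H, K, M, N, P, T, U, W, Y, Z}

A node's Markov blanket = Pa ∪ Ch ∪ (parents of Ch other than the node itself).
Pa(F) = {}.
Ch(F) = {H, K, N, P, U, Z}.
Other parents of F's children:
  H: B
  K: B, H
  N: C, H, K
  P: C, D, H, M
  U: C, H, K, P
  Z: D, M, N, T, W, Y
Taking the union gives {B, C, D, H, K, M, N, P, T, U, W, Y, Z}.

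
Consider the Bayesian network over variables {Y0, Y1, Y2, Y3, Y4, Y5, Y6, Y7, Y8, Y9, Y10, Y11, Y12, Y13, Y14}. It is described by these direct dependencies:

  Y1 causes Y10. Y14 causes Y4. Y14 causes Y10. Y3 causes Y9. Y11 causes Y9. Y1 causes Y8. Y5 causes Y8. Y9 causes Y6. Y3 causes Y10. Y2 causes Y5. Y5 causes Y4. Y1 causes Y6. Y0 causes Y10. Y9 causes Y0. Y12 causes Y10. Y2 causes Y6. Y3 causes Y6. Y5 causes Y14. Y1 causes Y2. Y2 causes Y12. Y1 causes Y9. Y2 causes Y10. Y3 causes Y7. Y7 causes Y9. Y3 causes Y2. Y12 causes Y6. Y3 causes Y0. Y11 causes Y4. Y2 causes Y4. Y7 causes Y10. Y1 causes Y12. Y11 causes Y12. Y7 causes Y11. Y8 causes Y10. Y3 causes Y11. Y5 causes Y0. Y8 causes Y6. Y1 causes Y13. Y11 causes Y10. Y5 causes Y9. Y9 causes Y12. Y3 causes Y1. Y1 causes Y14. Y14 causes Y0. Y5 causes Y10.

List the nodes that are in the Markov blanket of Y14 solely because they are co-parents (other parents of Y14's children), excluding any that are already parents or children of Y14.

Children of Y14: Y0, Y4, Y10.
  Y4 also has parents Y2, Y5, Y11.
  parents(Y0) \ {Y14} = {Y3, Y5, Y9}.
  parents(Y10) \ {Y14} = {Y0, Y1, Y2, Y3, Y5, Y7, Y8, Y11, Y12}.
Excluding nodes already adjacent to Y14 (Y0, Y1, Y4, Y5, Y10), the co-parent-only contribution is {Y2, Y3, Y7, Y8, Y9, Y11, Y12}.

{Y2, Y3, Y7, Y8, Y9, Y11, Y12}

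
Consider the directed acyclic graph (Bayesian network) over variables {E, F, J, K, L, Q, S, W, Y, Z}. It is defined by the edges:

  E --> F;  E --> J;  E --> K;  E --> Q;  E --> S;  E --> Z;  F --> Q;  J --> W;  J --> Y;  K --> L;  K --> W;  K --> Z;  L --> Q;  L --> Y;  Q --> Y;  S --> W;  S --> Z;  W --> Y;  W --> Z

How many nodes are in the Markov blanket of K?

6

The Markov blanket of a node is its parents, its children, and the other parents of its children.
Ch(K) = {L, W, Z}.
Pa(K) = {E}.
Co-parents of K (other parents of its children):
  L: —
  W: J, S
  Z: E, S, W
MB(K) = {E, J, L, S, W, Z}, which has 6 nodes.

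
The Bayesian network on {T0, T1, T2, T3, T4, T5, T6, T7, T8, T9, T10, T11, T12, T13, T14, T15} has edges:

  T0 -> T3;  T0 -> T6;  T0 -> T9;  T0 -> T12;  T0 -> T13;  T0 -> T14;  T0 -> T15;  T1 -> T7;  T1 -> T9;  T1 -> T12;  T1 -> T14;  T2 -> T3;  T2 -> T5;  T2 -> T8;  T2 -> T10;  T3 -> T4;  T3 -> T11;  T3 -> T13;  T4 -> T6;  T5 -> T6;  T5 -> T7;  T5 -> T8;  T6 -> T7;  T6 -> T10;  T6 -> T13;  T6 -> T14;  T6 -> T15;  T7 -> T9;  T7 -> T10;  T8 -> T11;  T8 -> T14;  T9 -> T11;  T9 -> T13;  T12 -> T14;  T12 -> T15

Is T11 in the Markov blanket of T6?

T6's parents: T0, T4, T5.
Ch(T6) = {T7, T10, T13, T14, T15}.
Co-parents of T6 (other parents of its children):
  T7: T1, T5
  T10: T2, T7
  T13: T0, T3, T9
  T14: T0, T1, T8, T12
  T15: T0, T12
MB(T6) = {T0, T1, T2, T3, T4, T5, T7, T8, T9, T10, T12, T13, T14, T15}; T11 is not in this set.

No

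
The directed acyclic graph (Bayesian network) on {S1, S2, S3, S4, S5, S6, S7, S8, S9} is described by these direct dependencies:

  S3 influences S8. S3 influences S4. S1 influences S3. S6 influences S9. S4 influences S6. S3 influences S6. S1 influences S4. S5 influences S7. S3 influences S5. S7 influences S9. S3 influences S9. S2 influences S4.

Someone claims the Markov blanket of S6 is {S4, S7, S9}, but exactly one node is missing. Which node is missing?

Pa(S6) = {S3, S4}.
Children of S6: S9.
Other parents of S6's children:
  parents(S9) \ {S6} = {S3, S7}.
MB(S6) = {S3, S4, S7, S9}.
Comparing with the claimed set, S3 is missing.

S3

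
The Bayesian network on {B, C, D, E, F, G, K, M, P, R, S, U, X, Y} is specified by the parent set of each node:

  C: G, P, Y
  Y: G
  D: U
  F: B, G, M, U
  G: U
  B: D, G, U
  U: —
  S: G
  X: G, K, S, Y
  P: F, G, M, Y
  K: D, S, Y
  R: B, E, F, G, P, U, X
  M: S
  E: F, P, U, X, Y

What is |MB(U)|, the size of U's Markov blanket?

10

U's parents: none.
U has children B, D, E, F, G, R.
Co-parents of U (other parents of its children):
  G: —
  D: —
  B: D, G
  F: B, G, M
  E: F, P, X, Y
  R: B, E, F, G, P, X
MB(U) = {B, D, E, F, G, M, P, R, X, Y}, which has 10 nodes.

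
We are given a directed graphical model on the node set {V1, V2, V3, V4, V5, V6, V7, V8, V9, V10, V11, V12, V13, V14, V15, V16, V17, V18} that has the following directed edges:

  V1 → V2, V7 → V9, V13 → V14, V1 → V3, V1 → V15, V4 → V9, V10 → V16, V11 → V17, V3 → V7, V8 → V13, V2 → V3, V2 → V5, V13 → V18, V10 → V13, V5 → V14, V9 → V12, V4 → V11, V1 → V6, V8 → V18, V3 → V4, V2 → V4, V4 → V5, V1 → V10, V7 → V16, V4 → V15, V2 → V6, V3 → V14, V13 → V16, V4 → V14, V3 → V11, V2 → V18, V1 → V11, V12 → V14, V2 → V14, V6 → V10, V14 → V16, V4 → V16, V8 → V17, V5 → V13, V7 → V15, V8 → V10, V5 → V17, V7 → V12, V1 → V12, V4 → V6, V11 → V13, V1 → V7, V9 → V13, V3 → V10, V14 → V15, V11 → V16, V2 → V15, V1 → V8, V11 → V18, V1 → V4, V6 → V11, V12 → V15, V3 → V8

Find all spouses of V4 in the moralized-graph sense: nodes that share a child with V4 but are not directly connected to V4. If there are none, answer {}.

{V7, V10, V12, V13}

Children of V4: V5, V6, V9, V11, V14, V15, V16.
  V5: V2
  V6: V1, V2
  V9: V7
  V11: V1, V3, V6
  V14: V2, V3, V5, V12, V13
  V15: V1, V2, V7, V12, V14
  V16: V7, V10, V11, V13, V14
Excluding nodes already adjacent to V4 (V1, V2, V3, V5, V6, V9, V11, V14, V15, V16), the co-parent-only contribution is {V7, V10, V12, V13}.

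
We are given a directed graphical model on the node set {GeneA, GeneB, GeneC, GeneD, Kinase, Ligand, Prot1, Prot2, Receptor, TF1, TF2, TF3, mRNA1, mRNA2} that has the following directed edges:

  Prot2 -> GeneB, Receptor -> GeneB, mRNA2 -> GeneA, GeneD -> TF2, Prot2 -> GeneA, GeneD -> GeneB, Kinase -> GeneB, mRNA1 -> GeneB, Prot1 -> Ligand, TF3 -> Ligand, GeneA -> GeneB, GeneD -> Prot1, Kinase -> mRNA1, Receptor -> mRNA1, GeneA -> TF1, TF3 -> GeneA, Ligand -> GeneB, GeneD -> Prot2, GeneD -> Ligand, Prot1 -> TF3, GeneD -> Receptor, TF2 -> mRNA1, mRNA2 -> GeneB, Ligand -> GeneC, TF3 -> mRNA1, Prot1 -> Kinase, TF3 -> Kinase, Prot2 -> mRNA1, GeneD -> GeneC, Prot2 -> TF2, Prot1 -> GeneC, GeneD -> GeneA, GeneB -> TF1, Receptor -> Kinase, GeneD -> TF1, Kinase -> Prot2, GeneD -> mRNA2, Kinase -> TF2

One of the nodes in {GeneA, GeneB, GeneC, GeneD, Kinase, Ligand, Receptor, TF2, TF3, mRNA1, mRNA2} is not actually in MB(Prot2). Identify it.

Pa(Prot2) = {GeneD, Kinase}.
Prot2 has children GeneA, GeneB, TF2, mRNA1.
Other parents of Prot2's children:
  parents(TF2) \ {Prot2} = {GeneD, Kinase}.
  mRNA1's other parents are Kinase, Receptor, TF2, TF3.
  parents(GeneA) \ {Prot2} = {GeneD, TF3, mRNA2}.
  GeneB's other parents are GeneA, GeneD, Kinase, Ligand, Receptor, mRNA1, mRNA2.
MB(Prot2) = {GeneA, GeneB, GeneD, Kinase, Ligand, Receptor, TF2, TF3, mRNA1, mRNA2}.
GeneC is neither a parent, child, nor co-parent of Prot2, so it does not belong.

GeneC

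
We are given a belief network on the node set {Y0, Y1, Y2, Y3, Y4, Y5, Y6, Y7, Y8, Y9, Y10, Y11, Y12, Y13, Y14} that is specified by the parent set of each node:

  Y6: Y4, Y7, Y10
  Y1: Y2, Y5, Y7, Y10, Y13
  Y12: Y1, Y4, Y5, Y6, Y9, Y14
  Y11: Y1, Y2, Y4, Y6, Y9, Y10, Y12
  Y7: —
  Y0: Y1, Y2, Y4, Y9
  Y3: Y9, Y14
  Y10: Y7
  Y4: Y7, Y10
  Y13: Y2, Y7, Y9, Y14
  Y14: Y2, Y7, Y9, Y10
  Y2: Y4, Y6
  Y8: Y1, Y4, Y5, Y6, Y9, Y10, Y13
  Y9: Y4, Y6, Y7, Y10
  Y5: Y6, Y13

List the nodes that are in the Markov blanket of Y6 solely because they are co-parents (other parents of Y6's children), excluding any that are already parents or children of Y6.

Children of Y6: Y2, Y5, Y8, Y9, Y11, Y12.
  Y9's other parents are Y4, Y7, Y10.
  parents(Y2) \ {Y6} = {Y4}.
  Y5 also has parent Y13.
  Y8's other parents are Y1, Y4, Y5, Y9, Y10, Y13.
  Y12 also has parents Y1, Y4, Y5, Y9, Y14.
  parents(Y11) \ {Y6} = {Y1, Y2, Y4, Y9, Y10, Y12}.
Excluding nodes already adjacent to Y6 (Y2, Y4, Y5, Y7, Y8, Y9, Y10, Y11, Y12), the co-parent-only contribution is {Y1, Y13, Y14}.

{Y1, Y13, Y14}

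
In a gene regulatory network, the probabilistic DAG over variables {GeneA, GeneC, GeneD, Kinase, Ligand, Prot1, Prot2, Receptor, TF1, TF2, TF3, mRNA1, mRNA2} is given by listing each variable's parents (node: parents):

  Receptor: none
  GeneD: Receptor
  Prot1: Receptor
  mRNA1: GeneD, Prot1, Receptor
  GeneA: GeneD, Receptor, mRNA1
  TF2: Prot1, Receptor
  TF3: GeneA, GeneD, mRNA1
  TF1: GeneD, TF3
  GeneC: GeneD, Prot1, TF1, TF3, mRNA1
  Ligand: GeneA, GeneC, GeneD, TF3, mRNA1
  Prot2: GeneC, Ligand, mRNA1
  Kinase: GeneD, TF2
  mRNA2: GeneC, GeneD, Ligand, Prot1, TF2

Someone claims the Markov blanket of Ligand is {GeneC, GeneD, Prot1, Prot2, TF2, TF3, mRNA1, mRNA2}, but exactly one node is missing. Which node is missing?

By definition, MB(Ligand) is built from Ligand's parents, Ligand's children, and the co-parents of Ligand.
Pa(Ligand) = {GeneA, GeneC, GeneD, TF3, mRNA1}.
Children of Ligand: Prot2, mRNA2.
Co-parents of Ligand (other parents of its children):
  parents(Prot2) \ {Ligand} = {GeneC, mRNA1}.
  parents(mRNA2) \ {Ligand} = {GeneC, GeneD, Prot1, TF2}.
MB(Ligand) = {GeneA, GeneC, GeneD, Prot1, Prot2, TF2, TF3, mRNA1, mRNA2}.
Comparing with the claimed set, GeneA is missing.

GeneA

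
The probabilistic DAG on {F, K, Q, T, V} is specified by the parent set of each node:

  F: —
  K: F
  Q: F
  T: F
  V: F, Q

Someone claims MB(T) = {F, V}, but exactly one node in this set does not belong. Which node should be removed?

V

Recall MB(v) = parents ∪ children ∪ spouses, where spouses are the other parents of v's children.
T has parent F.
T's children: none.
With no children, T has no spouses; the co-parent set is empty.
MB(T) = {F}.
V is neither a parent, child, nor co-parent of T, so it does not belong.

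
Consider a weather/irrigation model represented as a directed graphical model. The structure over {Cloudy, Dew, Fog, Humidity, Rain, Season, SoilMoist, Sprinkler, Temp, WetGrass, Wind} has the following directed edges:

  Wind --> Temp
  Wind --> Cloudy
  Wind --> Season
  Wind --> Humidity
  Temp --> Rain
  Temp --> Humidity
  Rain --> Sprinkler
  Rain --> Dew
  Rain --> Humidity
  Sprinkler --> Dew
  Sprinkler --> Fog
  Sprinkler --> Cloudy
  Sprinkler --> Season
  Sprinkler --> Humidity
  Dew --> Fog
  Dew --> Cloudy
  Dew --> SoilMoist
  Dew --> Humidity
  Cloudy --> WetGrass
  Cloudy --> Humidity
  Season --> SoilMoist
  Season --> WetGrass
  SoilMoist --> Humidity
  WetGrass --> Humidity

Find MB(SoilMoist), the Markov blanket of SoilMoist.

Pa(SoilMoist) = {Dew, Season}.
Children of SoilMoist: Humidity.
Co-parents of SoilMoist (other parents of its children):
  Humidity: Cloudy, Dew, Rain, Sprinkler, Temp, WetGrass, Wind
MB(SoilMoist) = {Cloudy, Dew, Humidity, Rain, Season, Sprinkler, Temp, WetGrass, Wind}.

{Cloudy, Dew, Humidity, Rain, Season, Sprinkler, Temp, WetGrass, Wind}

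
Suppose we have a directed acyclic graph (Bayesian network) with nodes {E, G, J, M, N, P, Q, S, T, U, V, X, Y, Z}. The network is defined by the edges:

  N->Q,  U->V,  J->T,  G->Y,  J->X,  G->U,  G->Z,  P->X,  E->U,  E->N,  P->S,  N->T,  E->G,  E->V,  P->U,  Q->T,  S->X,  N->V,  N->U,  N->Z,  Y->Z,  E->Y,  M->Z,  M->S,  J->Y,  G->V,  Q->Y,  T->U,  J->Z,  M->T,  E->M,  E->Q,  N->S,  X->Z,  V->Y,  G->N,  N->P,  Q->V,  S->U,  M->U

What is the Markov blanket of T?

Pa(T) = {J, M, N, Q}.
Children of T: U.
For each child, the remaining parents (spouses of T):
  U also has parents E, G, M, N, P, S.
MB(T) = {E, G, J, M, N, P, Q, S, U}.

{E, G, J, M, N, P, Q, S, U}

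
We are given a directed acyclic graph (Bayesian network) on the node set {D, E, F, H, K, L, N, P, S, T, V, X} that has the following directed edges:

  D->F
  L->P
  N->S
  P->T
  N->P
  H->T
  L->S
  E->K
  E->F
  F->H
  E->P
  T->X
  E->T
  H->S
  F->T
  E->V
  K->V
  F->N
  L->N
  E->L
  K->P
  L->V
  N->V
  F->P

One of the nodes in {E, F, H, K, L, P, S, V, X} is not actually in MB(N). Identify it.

X

A node's Markov blanket = Pa ∪ Ch ∪ (parents of Ch other than the node itself).
Parents of N: F, L.
Children of N: P, S, V.
Other parents of N's children:
  parents(P) \ {N} = {E, F, K, L}.
  parents(S) \ {N} = {H, L}.
  V's other parents are E, K, L.
MB(N) = {E, F, H, K, L, P, S, V}.
X is neither a parent, child, nor co-parent of N, so it does not belong.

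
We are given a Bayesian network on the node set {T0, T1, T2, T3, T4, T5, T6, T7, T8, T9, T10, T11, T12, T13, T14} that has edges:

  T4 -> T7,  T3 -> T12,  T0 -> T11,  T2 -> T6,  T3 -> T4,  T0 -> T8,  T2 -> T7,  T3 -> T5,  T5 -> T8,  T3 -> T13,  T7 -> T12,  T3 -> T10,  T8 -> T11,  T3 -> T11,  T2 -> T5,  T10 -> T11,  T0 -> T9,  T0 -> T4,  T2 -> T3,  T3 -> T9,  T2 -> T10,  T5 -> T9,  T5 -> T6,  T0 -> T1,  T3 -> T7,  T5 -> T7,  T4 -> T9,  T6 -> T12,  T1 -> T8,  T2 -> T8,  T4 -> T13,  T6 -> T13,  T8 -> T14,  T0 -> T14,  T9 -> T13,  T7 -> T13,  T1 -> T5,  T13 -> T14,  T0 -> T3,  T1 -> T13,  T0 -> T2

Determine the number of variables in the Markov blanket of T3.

13

Recall MB(v) = parents ∪ children ∪ spouses, where spouses are the other parents of v's children.
Ch(T3) = {T4, T5, T7, T9, T10, T11, T12, T13}.
T3's parents: T0, T2.
Parents of each child, excluding T3:
  T4: T0
  T5: T1, T2
  T7: T2, T4, T5
  T9: T0, T4, T5
  T10: T2
  T11: T0, T8, T10
  T12: T6, T7
  T13: T1, T4, T6, T7, T9
MB(T3) = {T0, T1, T2, T4, T5, T6, T7, T8, T9, T10, T11, T12, T13}, which has 13 nodes.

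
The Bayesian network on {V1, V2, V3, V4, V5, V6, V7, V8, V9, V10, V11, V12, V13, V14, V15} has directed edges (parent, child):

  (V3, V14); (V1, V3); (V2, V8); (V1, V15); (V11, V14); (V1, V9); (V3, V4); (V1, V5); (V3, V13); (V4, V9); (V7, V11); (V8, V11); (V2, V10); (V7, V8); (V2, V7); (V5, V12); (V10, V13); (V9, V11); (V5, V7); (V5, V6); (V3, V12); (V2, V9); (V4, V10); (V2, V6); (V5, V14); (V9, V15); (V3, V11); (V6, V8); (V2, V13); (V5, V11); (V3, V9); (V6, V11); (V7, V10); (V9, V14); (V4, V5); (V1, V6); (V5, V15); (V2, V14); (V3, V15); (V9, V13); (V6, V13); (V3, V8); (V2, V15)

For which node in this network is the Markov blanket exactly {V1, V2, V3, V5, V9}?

The target node must have every member of {V1, V2, V3, V5, V9} as a parent, child, or co-parent, and no others.
Parents of V15: V1, V2, V3, V5, V9; children: none; co-parents: none.
These exactly cover the given set, so the node is V15.

V15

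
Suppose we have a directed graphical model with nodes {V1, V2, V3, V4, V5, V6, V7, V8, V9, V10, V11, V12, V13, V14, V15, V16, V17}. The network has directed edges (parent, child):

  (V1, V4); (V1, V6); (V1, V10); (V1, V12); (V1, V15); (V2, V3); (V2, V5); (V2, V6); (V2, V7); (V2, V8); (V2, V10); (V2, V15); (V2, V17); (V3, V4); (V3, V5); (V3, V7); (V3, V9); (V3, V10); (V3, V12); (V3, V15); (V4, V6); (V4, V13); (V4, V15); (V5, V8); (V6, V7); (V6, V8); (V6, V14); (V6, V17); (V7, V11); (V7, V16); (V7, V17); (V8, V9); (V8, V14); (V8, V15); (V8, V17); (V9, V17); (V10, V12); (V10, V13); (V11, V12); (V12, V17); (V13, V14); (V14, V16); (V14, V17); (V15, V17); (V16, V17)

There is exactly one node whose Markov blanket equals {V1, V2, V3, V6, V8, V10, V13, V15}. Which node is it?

The target node must have every member of {V1, V2, V3, V6, V8, V10, V13, V15} as a parent, child, or co-parent, and no others.
Parents of V4: V1, V3; children: V6, V13, V15; co-parents: V1, V2, V3, V8, V10.
These exactly cover the given set, so the node is V4.

V4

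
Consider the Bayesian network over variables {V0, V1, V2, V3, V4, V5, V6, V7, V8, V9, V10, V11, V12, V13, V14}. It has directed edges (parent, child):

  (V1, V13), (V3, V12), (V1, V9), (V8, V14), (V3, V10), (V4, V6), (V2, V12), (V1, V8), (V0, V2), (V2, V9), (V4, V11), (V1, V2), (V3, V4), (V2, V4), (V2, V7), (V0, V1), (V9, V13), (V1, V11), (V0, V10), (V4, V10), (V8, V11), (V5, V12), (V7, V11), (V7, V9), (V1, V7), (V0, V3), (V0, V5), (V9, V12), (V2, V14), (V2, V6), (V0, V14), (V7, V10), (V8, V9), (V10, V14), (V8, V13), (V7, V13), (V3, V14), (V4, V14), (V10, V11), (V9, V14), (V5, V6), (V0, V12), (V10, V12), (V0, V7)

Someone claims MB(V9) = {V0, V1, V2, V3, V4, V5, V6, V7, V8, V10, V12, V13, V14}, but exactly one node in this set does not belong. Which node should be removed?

V9's parents: V1, V2, V7, V8.
Ch(V9) = {V12, V13, V14}.
Co-parents of V9 (other parents of its children):
  V12's other parents are V0, V2, V3, V5, V10.
  parents(V13) \ {V9} = {V1, V7, V8}.
  parents(V14) \ {V9} = {V0, V2, V3, V4, V8, V10}.
MB(V9) = {V0, V1, V2, V3, V4, V5, V7, V8, V10, V12, V13, V14}.
V6 is neither a parent, child, nor co-parent of V9, so it does not belong.

V6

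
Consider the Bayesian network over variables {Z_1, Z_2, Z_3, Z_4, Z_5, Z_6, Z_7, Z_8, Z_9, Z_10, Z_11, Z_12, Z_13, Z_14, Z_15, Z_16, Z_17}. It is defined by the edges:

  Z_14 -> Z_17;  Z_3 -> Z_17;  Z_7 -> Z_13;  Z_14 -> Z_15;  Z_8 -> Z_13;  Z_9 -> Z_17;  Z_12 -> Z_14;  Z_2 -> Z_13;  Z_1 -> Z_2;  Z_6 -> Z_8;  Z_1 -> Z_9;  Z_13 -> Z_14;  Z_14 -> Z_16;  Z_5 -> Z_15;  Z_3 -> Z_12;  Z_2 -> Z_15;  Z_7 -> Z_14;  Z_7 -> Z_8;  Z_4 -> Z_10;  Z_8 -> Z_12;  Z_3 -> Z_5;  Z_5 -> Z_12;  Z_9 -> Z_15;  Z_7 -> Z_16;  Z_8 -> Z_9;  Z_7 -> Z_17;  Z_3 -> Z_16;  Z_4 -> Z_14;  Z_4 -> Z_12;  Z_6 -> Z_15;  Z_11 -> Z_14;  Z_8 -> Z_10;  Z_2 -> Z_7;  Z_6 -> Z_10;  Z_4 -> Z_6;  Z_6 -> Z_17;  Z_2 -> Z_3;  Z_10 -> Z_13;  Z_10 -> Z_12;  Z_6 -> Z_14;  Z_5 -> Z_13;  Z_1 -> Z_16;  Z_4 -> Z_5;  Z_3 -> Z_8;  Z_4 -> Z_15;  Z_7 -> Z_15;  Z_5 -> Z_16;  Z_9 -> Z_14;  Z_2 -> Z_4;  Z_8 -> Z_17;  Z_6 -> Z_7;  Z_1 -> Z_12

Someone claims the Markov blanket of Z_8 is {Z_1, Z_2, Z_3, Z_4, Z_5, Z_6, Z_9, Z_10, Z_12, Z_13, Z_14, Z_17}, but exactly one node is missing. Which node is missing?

Z_7

The Markov blanket of a node is its parents, its children, and the other parents of its children.
Z_8's children: Z_9, Z_10, Z_12, Z_13, Z_17.
Z_8 has parents Z_3, Z_6, Z_7.
Parents of each child, excluding Z_8:
  Z_9: Z_1
  Z_10: Z_4, Z_6
  Z_12: Z_1, Z_3, Z_4, Z_5, Z_10
  Z_13: Z_2, Z_5, Z_7, Z_10
  Z_17: Z_3, Z_6, Z_7, Z_9, Z_14
MB(Z_8) = {Z_1, Z_2, Z_3, Z_4, Z_5, Z_6, Z_7, Z_9, Z_10, Z_12, Z_13, Z_14, Z_17}.
Comparing with the claimed set, Z_7 is missing.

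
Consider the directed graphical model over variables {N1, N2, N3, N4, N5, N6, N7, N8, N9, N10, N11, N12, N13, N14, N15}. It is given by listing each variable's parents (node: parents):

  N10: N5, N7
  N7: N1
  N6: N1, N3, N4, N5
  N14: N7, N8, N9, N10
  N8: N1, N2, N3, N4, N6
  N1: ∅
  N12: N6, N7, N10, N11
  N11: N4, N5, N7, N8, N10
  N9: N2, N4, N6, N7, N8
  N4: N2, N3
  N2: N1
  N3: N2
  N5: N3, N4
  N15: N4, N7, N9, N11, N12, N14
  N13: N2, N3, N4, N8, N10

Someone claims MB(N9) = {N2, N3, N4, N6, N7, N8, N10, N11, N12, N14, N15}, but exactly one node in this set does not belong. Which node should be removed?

N9 has children N14, N15.
N9's parents: N2, N4, N6, N7, N8.
For each child, the remaining parents (spouses of N9):
  N14 also has parents N7, N8, N10.
  N15's other parents are N4, N7, N11, N12, N14.
MB(N9) = {N2, N4, N6, N7, N8, N10, N11, N12, N14, N15}.
N3 is neither a parent, child, nor co-parent of N9, so it does not belong.

N3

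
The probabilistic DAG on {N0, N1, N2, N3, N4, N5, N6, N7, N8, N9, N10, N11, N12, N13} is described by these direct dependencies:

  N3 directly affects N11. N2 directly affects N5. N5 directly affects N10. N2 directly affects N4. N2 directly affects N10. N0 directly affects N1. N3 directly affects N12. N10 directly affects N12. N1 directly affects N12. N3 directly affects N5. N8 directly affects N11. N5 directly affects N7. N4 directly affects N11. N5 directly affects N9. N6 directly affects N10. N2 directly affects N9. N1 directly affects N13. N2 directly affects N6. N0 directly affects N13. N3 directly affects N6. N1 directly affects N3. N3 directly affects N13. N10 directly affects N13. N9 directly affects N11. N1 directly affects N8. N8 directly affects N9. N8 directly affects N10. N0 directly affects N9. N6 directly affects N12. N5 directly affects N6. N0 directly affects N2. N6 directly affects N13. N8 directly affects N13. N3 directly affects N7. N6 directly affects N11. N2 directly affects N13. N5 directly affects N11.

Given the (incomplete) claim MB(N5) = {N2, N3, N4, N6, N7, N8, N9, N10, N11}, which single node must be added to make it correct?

N0

The Markov blanket of a node is its parents, its children, and the other parents of its children.
N5's parents: N2, N3.
N5 has children N6, N7, N9, N10, N11.
Other parents of N5's children:
  N6: N2, N3
  N7: N3
  N9: N0, N2, N8
  N10: N2, N6, N8
  N11: N3, N4, N6, N8, N9
MB(N5) = {N0, N2, N3, N4, N6, N7, N8, N9, N10, N11}.
Comparing with the claimed set, N0 is missing.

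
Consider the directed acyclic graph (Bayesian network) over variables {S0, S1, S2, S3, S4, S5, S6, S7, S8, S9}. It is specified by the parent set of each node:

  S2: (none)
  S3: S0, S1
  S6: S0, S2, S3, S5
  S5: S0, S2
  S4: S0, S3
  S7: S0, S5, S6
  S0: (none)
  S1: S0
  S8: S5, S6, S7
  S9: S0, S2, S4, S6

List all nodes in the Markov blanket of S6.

Recall MB(v) = parents ∪ children ∪ spouses, where spouses are the other parents of v's children.
Parents of S6: S0, S2, S3, S5.
Ch(S6) = {S7, S8, S9}.
Parents of each child, excluding S6:
  S7 also has parents S0, S5.
  parents(S8) \ {S6} = {S5, S7}.
  parents(S9) \ {S6} = {S0, S2, S4}.
Union: {S0, S2, S3, S5} ∪ {S7, S8, S9} ∪ {S0, S2, S4, S5, S7} = {S0, S2, S3, S4, S5, S7, S8, S9}.

{S0, S2, S3, S4, S5, S7, S8, S9}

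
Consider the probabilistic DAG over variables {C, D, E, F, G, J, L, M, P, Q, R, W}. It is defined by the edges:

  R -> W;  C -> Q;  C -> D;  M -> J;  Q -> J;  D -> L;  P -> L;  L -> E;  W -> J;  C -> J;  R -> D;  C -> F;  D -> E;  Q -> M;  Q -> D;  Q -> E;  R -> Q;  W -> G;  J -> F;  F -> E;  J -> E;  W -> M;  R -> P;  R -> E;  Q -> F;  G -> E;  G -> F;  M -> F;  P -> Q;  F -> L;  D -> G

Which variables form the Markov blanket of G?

{C, D, E, F, J, L, M, Q, R, W}

Recall MB(v) = parents ∪ children ∪ spouses, where spouses are the other parents of v's children.
G's children: E, F.
Pa(G) = {D, W}.
For each child, the remaining parents (spouses of G):
  parents(F) \ {G} = {C, J, M, Q}.
  parents(E) \ {G} = {D, F, J, L, Q, R}.
MB(G) = {C, D, E, F, J, L, M, Q, R, W}.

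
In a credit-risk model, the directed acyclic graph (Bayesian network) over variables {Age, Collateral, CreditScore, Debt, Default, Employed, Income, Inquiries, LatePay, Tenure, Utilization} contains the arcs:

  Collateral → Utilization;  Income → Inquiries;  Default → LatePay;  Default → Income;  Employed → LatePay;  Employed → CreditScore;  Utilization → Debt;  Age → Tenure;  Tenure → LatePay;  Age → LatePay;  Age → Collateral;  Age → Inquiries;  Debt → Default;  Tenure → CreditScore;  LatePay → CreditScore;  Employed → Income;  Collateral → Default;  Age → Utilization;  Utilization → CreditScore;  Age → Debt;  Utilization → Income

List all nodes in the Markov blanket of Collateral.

Parents of Collateral: Age.
Children of Collateral: Default, Utilization.
Co-parents of Collateral (other parents of its children):
  parents(Utilization) \ {Collateral} = {Age}.
  Default also has parent Debt.
Union: {Age} ∪ {Default, Utilization} ∪ {Age, Debt} = {Age, Debt, Default, Utilization}.

{Age, Debt, Default, Utilization}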